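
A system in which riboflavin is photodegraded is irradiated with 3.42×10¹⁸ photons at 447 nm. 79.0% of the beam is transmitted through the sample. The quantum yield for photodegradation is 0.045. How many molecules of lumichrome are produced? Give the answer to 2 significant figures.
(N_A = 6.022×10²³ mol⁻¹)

3.2×10¹⁶ molecules

Moles of photons: 3.42×10¹⁸ / 6.022×10²³ = 5.679×10⁻⁶ mol.
Fraction absorbed: 1 − 79.0/100 = 0.2100.
Photons absorbed: 0.2100 × 5.679×10⁻⁶ = 1.193×10⁻⁶ mol.
Product: Φ × n_abs = 0.045 × 1.193×10⁻⁶ = 5.369×10⁻⁸ mol.
As a count: 5.369×10⁻⁸ × 6.022×10²³ = 3.2×10¹⁶.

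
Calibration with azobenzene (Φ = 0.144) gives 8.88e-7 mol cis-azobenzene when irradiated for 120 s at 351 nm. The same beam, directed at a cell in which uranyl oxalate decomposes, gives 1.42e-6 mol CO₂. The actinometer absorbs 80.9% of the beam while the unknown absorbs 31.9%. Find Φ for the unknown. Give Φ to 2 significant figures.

Photons absorbed by the actinometer: 8.88e-7 / 0.144 = 6.167e-6 mol.
Incident flux: 6.167e-6 / 0.809 = 7.623e-6 einstein.
Absorbed by unknown: 0.319 × 7.623e-6 = 2.432e-6 mol.
Φ(unknown) = 1.42e-6 / 2.432e-6 = 0.58.

Φ = 0.58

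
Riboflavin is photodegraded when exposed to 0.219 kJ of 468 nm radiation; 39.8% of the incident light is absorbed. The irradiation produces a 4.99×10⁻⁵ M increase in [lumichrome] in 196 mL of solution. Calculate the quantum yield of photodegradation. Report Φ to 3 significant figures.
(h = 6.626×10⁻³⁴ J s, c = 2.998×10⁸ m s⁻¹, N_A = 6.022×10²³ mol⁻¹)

Φ = 0.0287

Product: (4.99×10⁻⁵ M)(0.196 L) = 9.780×10⁻⁶ mol.
Photon energy at 468 nm: hc/λ = (6.626×10⁻³⁴)(2.998×10⁸)/(468×10⁻⁹) = 4.245×10⁻¹⁹ J.
Incident energy: 0.219 kJ = 219 J.
Photons incident: 219 / 4.245×10⁻¹⁹ = 5.159×10²⁰, i.e. 5.159×10²⁰/6.022×10²³ = 8.567×10⁻⁴ mol.
Photons absorbed: 0.398 × 8.567×10⁻⁴ = 3.410×10⁻⁴ mol.
Φ = 9.780×10⁻⁶ mol / 3.410×10⁻⁴ mol photons = 0.0287.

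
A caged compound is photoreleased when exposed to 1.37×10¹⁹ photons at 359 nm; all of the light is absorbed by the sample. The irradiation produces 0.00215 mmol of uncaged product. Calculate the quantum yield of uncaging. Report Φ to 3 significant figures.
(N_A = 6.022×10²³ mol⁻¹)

Φ = 0.0945

Product: 0.00215 mmol = 2.15×10⁻⁶ mol.
Moles of photons: 1.37×10¹⁹ / 6.022×10²³ = 2.275×10⁻⁵ mol.
Φ = 2.15×10⁻⁶ mol / 2.275×10⁻⁵ mol photons = 0.0945.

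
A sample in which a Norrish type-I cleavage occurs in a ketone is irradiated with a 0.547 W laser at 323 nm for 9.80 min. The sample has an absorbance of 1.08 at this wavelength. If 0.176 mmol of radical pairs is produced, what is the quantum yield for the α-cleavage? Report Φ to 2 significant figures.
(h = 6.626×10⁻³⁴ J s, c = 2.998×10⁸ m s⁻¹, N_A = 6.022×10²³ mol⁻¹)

Φ = 0.22

Product: 0.176 mmol = 1.76×10⁻⁴ mol.
Photon energy at 323 nm: hc/λ = (6.626×10⁻³⁴)(2.998×10⁸)/(323×10⁻⁹) = 6.150×10⁻¹⁹ J.
Energy delivered: (0.547 W)(588 s) = 321.6 J.
Photons incident: 321.6 / 6.150×10⁻¹⁹ = 5.229×10²⁰, i.e. 5.229×10²⁰/6.022×10²³ = 8.683×10⁻⁴ mol.
Fraction absorbed: 1 − 10^(−1.08) = 0.9168.
Photons absorbed: 0.9168 × 8.683×10⁻⁴ = 7.961×10⁻⁴ mol.
Φ = 1.76×10⁻⁴ mol / 7.961×10⁻⁴ mol photons = 0.22.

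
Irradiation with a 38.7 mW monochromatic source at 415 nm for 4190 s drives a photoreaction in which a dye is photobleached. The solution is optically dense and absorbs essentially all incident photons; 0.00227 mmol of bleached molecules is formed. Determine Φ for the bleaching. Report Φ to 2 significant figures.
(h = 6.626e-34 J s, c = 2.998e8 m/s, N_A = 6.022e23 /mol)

Φ = 0.0040

Product: 0.00227 mmol = 2.27e-6 mol.
Photon energy at 415 nm: hc/λ = (6.626e-34)(2.998e8)/(415e-9) = 4.787e-19 J.
Energy delivered: (38.7 mW)(4190 s) = 162.2 J.
Photons incident: 162.2 / 4.787e-19 = 3.388e20, i.e. 3.388e20/6.022e23 = 5.626e-4 mol.
Φ = 2.27e-6 mol / 5.626e-4 mol photons = 0.0040.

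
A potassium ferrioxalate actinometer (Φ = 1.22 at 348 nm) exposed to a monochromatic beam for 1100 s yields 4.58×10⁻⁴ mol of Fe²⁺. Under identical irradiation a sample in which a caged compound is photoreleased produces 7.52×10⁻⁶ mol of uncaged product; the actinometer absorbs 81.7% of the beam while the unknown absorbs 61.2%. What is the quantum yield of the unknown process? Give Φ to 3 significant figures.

Photons absorbed by the actinometer: 4.58×10⁻⁴ / 1.22 = 3.754×10⁻⁴ mol.
Incident flux: 3.754×10⁻⁴ / 0.817 = 4.595×10⁻⁴ einstein.
Absorbed by unknown: 0.612 × 4.595×10⁻⁴ = 2.812×10⁻⁴ mol.
Φ(unknown) = 7.52×10⁻⁶ / 2.812×10⁻⁴ = 0.0267.

Φ = 0.0267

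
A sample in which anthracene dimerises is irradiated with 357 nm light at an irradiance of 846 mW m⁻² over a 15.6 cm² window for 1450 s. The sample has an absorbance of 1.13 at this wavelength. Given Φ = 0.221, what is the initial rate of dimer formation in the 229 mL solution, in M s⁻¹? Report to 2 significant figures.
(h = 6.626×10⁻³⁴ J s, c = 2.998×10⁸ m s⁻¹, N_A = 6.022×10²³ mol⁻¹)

Photon energy at 357 nm: hc/λ = (6.626×10⁻³⁴)(2.998×10⁸)/(357×10⁻⁹) = 5.564×10⁻¹⁹ J.
Energy delivered: (846 mW m⁻²)(15.6×10⁻⁴ m²)(1450 s) = 1.914 J.
Photons incident: 1.914 / 5.564×10⁻¹⁹ = 3.440×10¹⁸, i.e. 3.440×10¹⁸/6.022×10²³ = 5.712×10⁻⁶ mol.
Fraction absorbed: 1 − 10^(−1.13) = 0.9259.
Photons absorbed: 0.9259 × 5.712×10⁻⁶ = 5.289×10⁻⁶ mol.
Product formed: 0.221 × 5.289×10⁻⁶ = 1.169×10⁻⁶ mol.
Rate: 1.169×10⁻⁶ mol / (1450 s × 0.229 L) = 3.5×10⁻⁹ M s⁻¹.

3.5×10⁻⁹ M s⁻¹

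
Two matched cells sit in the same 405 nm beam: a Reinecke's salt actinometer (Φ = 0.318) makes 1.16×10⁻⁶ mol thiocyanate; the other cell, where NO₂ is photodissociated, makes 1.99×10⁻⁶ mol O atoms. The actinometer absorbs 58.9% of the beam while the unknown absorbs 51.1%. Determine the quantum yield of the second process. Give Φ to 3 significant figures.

Photons absorbed by the actinometer: 1.16×10⁻⁶ / 0.318 = 3.648×10⁻⁶ mol.
Incident flux: 3.648×10⁻⁶ / 0.589 = 6.194×10⁻⁶ einstein.
Absorbed by unknown: 0.511 × 6.194×10⁻⁶ = 3.165×10⁻⁶ mol.
Φ(unknown) = 1.99×10⁻⁶ / 3.165×10⁻⁶ = 0.629.

Φ = 0.629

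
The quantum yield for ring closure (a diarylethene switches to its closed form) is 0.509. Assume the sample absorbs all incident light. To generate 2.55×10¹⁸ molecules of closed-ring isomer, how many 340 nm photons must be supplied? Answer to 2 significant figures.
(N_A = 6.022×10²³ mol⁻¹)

5.0×10¹⁸ photons

Product: 2.55×10¹⁸ / 6.022×10²³ = 4.234×10⁻⁶ mol.
Photons that must be absorbed: 4.234×10⁻⁶ / 0.509 = 8.318×10⁻⁶ mol.
Photon count: 8.318×10⁻⁶ × 6.022×10²³ = 5.0×10¹⁸.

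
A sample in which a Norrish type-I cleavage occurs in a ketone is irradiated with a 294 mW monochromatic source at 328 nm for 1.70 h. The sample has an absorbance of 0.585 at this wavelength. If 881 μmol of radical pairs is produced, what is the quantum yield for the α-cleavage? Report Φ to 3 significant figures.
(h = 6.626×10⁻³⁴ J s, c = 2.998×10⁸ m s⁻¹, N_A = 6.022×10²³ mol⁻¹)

Product: 881 μmol = 8.81×10⁻⁴ mol.
Photon energy at 328 nm: hc/λ = (6.626×10⁻³⁴)(2.998×10⁸)/(328×10⁻⁹) = 6.056×10⁻¹⁹ J.
Energy delivered: (294 mW)(6120 s) = 1799 J.
Photons incident: 1799 / 6.056×10⁻¹⁹ = 2.971×10²¹, i.e. 2.971×10²¹/6.022×10²³ = 0.004934 mol.
Fraction absorbed: 1 − 10^(−0.585) = 0.7400.
Photons absorbed: 0.7400 × 0.004934 = 0.003651 mol.
Φ = 8.81×10⁻⁴ mol / 0.003651 mol photons = 0.241.

Φ = 0.241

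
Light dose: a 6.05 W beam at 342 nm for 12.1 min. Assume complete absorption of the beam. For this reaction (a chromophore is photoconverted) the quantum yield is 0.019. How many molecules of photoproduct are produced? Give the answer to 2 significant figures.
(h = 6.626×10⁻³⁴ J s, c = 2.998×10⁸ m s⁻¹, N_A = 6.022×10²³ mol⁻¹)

Photon energy at 342 nm: hc/λ = (6.626×10⁻³⁴)(2.998×10⁸)/(342×10⁻⁹) = 5.808×10⁻¹⁹ J.
Energy delivered: (6.05 W)(726 s) = 4392 J.
Photons incident: 4392 / 5.808×10⁻¹⁹ = 7.562×10²¹, i.e. 7.562×10²¹/6.022×10²³ = 0.01256 mol.
Product: Φ × n_abs = 0.019 × 0.01256 = 2.386×10⁻⁴ mol.
As a count: 2.386×10⁻⁴ × 6.022×10²³ = 1.4×10²⁰.

1.4×10²⁰ molecules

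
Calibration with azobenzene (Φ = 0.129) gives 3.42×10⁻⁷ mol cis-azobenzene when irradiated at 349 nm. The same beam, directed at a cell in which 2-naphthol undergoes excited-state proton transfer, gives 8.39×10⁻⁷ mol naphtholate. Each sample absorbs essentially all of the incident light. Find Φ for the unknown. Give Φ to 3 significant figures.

Photons absorbed by the actinometer: 3.42×10⁻⁷ / 0.129 = 2.651×10⁻⁶ mol.
Φ(unknown) = 8.39×10⁻⁷ / 2.651×10⁻⁶ = 0.316.

Φ = 0.316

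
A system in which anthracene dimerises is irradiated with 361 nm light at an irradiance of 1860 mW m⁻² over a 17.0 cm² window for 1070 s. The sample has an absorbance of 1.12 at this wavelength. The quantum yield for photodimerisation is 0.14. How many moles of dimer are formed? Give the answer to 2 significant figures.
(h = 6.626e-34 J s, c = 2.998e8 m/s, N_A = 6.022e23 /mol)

1.3e-6 mol

Photon energy at 361 nm: hc/λ = (6.626e-34)(2.998e8)/(361e-9) = 5.503e-19 J.
Energy delivered: (1860 mW m⁻²)(17.0e-4 m²)(1070 s) = 3.383 J.
Photons incident: 3.383 / 5.503e-19 = 6.148e18, i.e. 6.148e18/6.022e23 = 1.021e-5 mol.
Fraction absorbed: 1 − 10^(−1.12) = 0.9241.
Photons absorbed: 0.9241 × 1.021e-5 = 9.435e-6 mol.
Product: Φ × n_abs = 0.14 × 9.435e-6 = 1.321e-6 mol.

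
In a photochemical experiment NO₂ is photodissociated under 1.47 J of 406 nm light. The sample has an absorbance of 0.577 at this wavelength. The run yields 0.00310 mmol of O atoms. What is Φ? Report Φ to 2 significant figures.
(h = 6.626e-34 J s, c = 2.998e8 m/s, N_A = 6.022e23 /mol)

Φ = 0.85

Product: 0.00310 mmol = 3.10e-6 mol.
Photon energy at 406 nm: hc/λ = (6.626e-34)(2.998e8)/(406e-9) = 4.893e-19 J.
Photons incident: 1.47 / 4.893e-19 = 3.004e18, i.e. 3.004e18/6.022e23 = 4.988e-6 mol.
Fraction absorbed: 1 − 10^(−0.577) = 0.7351.
Photons absorbed: 0.7351 × 4.988e-6 = 3.667e-6 mol.
Φ = 3.10e-6 mol / 3.667e-6 mol photons = 0.85.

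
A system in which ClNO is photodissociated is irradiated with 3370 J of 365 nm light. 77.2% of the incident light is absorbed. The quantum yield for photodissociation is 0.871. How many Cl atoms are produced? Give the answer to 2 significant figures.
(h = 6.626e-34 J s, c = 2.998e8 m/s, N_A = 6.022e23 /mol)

Photon energy at 365 nm: hc/λ = (6.626e-34)(2.998e8)/(365e-9) = 5.442e-19 J.
Photons incident: 3370 / 5.442e-19 = 6.193e21, i.e. 6.193e21/6.022e23 = 0.01028 mol.
Photons absorbed: 0.772 × 0.01028 = 0.007936 mol.
Product: Φ × n_abs = 0.871 × 0.007936 = 0.006912 mol.
As a count: 0.006912 × 6.022e23 = 4.2e21.

4.2e21 atoms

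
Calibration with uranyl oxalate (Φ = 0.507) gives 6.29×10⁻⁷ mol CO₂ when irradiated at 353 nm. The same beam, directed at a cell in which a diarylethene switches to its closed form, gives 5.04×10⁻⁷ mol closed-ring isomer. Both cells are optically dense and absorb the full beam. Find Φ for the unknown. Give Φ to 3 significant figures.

Φ = 0.406

Photons absorbed by the actinometer: 6.29×10⁻⁷ / 0.507 = 1.241×10⁻⁶ mol.
Φ(unknown) = 5.04×10⁻⁷ / 1.241×10⁻⁶ = 0.406.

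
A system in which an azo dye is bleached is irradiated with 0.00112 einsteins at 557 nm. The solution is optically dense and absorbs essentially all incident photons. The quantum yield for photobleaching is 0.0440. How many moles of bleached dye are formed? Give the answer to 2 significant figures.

Product: Φ × n_abs = 0.0440 × 0.00112 = 4.928×10⁻⁵ mol.

4.9×10⁻⁵ mol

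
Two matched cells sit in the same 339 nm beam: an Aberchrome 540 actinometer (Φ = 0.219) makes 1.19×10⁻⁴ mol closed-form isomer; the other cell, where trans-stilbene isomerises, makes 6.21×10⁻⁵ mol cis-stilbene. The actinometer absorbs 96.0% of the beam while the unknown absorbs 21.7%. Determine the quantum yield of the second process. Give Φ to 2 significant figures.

Φ = 0.51

Photons absorbed by the actinometer: 1.19×10⁻⁴ / 0.219 = 5.434×10⁻⁴ mol.
Incident flux: 5.434×10⁻⁴ / 0.960 = 5.660×10⁻⁴ einstein.
Absorbed by unknown: 0.217 × 5.660×10⁻⁴ = 1.228×10⁻⁴ mol.
Φ(unknown) = 6.21×10⁻⁵ / 1.228×10⁻⁴ = 0.51.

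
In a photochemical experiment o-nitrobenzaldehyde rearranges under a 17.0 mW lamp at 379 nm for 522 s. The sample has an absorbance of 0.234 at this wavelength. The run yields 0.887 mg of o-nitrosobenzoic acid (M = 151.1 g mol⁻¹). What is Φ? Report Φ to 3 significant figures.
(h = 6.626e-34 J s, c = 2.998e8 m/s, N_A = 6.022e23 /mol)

Φ = 0.501

Product: 0.887 mg / 151.1 g mol⁻¹ = 5.870e-6 mol.
Photon energy at 379 nm: hc/λ = (6.626e-34)(2.998e8)/(379e-9) = 5.241e-19 J.
Energy delivered: (17.0 mW)(522 s) = 8.874 J.
Photons incident: 8.874 / 5.241e-19 = 1.693e19, i.e. 1.693e19/6.022e23 = 2.811e-5 mol.
Fraction absorbed: 1 − 10^(−0.234) = 0.4166.
Photons absorbed: 0.4166 × 2.811e-5 = 1.171e-5 mol.
Φ = 5.870e-6 mol / 1.171e-5 mol photons = 0.501.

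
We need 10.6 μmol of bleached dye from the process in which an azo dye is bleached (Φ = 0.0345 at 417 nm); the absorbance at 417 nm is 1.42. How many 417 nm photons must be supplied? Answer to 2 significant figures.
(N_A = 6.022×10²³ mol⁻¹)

Product: 10.6 μmol = 1.06×10⁻⁵ mol.
Photons that must be absorbed: 1.06×10⁻⁵ / 0.0345 = 3.072×10⁻⁴ mol.
Fraction absorbed: 1 − 10^(−1.42) = 0.9620.
Incident photons needed: 3.072×10⁻⁴ / 0.9620 = 3.193×10⁻⁴ mol.
Photon count: 3.193×10⁻⁴ × 6.022×10²³ = 1.9×10²⁰.

1.9×10²⁰ photons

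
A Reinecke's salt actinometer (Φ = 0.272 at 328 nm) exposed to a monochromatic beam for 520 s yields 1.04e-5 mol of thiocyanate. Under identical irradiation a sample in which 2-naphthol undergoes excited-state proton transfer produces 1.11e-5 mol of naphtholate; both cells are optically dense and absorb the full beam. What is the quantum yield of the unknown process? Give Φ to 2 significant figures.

Photons absorbed by the actinometer: 1.04e-5 / 0.272 = 3.824e-5 mol.
Φ(unknown) = 1.11e-5 / 3.824e-5 = 0.29.

Φ = 0.29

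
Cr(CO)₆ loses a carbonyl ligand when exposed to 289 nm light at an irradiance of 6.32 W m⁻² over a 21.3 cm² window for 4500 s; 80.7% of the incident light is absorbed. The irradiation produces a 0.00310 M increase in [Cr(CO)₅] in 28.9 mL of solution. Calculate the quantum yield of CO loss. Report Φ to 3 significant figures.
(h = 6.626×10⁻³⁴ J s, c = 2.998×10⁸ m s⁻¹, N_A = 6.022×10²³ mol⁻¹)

Φ = 0.759

Product: (0.00310 M)(0.0289 L) = 8.959×10⁻⁵ mol.
Photon energy at 289 nm: hc/λ = (6.626×10⁻³⁴)(2.998×10⁸)/(289×10⁻⁹) = 6.874×10⁻¹⁹ J.
Energy delivered: (6.32 W m⁻²)(21.3×10⁻⁴ m²)(4500 s) = 60.58 J.
Photons incident: 60.58 / 6.874×10⁻¹⁹ = 8.813×10¹⁹, i.e. 8.813×10¹⁹/6.022×10²³ = 1.463×10⁻⁴ mol.
Photons absorbed: 0.807 × 1.463×10⁻⁴ = 1.181×10⁻⁴ mol.
Φ = 8.959×10⁻⁵ mol / 1.181×10⁻⁴ mol photons = 0.759.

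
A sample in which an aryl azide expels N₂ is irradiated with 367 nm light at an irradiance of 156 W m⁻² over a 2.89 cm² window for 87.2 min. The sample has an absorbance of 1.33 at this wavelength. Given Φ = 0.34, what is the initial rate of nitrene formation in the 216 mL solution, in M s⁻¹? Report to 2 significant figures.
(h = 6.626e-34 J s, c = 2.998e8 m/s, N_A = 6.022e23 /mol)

Photon energy at 367 nm: hc/λ = (6.626e-34)(2.998e8)/(367e-9) = 5.413e-19 J.
Energy delivered: (156 W m⁻²)(2.89e-4 m²)(5232 s) = 235.9 J.
Photons incident: 235.9 / 5.413e-19 = 4.358e20, i.e. 4.358e20/6.022e23 = 7.237e-4 mol.
Fraction absorbed: 1 − 10^(−1.33) = 0.9532.
Photons absorbed: 0.9532 × 7.237e-4 = 6.898e-4 mol.
Product formed: 0.34 × 6.898e-4 = 2.345e-4 mol.
Rate: 2.345e-4 mol / (5232 s × 0.216 L) = 2.1e-7 M s⁻¹.

2.1e-7 M s⁻¹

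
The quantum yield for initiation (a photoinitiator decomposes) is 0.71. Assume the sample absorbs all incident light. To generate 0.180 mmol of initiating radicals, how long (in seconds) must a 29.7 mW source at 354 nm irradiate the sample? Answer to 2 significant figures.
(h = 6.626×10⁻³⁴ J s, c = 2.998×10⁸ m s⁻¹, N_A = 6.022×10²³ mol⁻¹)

Product: 0.180 mmol = 1.80×10⁻⁴ mol.
Photons that must be absorbed: 1.80×10⁻⁴ / 0.71 = 2.535×10⁻⁴ mol.
Photon energy: hc/λ = 5.612×10⁻¹⁹ J; per mole, 3.380×10⁵ J mol⁻¹.
Energy required: 2.535×10⁻⁴ × 3.380×10⁵ = 85.68 J.
Time: 85.68 J / 0.0297 W = 2900 s.

t ≈ 2900 s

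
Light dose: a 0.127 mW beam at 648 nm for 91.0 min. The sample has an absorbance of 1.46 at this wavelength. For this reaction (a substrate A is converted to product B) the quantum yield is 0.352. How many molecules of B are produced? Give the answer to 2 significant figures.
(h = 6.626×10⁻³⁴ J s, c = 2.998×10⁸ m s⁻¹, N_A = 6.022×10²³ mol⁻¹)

Photon energy at 648 nm: hc/λ = (6.626×10⁻³⁴)(2.998×10⁸)/(648×10⁻⁹) = 3.066×10⁻¹⁹ J.
Energy delivered: (0.127 mW)(5460 s) = 0.6934 J.
Photons incident: 0.6934 / 3.066×10⁻¹⁹ = 2.262×10¹⁸, i.e. 2.262×10¹⁸/6.022×10²³ = 3.756×10⁻⁶ mol.
Fraction absorbed: 1 − 10^(−1.46) = 0.9653.
Photons absorbed: 0.9653 × 3.756×10⁻⁶ = 3.626×10⁻⁶ mol.
Product: Φ × n_abs = 0.352 × 3.626×10⁻⁶ = 1.276×10⁻⁶ mol.
As a count: 1.276×10⁻⁶ × 6.022×10²³ = 7.7×10¹⁷.

7.7×10¹⁷ molecules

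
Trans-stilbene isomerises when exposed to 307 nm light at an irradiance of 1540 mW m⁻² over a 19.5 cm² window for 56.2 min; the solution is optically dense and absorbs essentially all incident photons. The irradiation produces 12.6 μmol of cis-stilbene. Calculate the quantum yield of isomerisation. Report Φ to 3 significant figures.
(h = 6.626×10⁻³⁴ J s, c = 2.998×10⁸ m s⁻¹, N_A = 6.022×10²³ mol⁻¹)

Product: 12.6 μmol = 1.26×10⁻⁵ mol.
Photon energy at 307 nm: hc/λ = (6.626×10⁻³⁴)(2.998×10⁸)/(307×10⁻⁹) = 6.471×10⁻¹⁹ J.
Energy delivered: (1540 mW m⁻²)(19.5×10⁻⁴ m²)(3372 s) = 10.13 J.
Photons incident: 10.13 / 6.471×10⁻¹⁹ = 1.565×10¹⁹, i.e. 1.565×10¹⁹/6.022×10²³ = 2.599×10⁻⁵ mol.
Φ = 1.26×10⁻⁵ mol / 2.599×10⁻⁵ mol photons = 0.485.

Φ = 0.485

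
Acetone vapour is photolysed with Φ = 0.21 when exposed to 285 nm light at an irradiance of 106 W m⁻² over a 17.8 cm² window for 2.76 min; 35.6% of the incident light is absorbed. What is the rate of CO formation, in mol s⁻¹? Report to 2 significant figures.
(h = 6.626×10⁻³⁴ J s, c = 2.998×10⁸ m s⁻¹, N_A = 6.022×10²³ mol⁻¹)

3.4×10⁻⁸ mol s⁻¹

Photon energy at 285 nm: hc/λ = (6.626×10⁻³⁴)(2.998×10⁸)/(285×10⁻⁹) = 6.970×10⁻¹⁹ J.
Energy delivered: (106 W m⁻²)(17.8×10⁻⁴ m²)(165.6 s) = 31.25 J.
Photons incident: 31.25 / 6.970×10⁻¹⁹ = 4.484×10¹⁹, i.e. 4.484×10¹⁹/6.022×10²³ = 7.446×10⁻⁵ mol.
Photons absorbed: 0.356 × 7.446×10⁻⁵ = 2.651×10⁻⁵ mol.
Product formed: 0.21 × 2.651×10⁻⁵ = 5.567×10⁻⁶ mol.
Rate: 5.567×10⁻⁶ / 165.6 s = 3.4×10⁻⁸ mol s⁻¹.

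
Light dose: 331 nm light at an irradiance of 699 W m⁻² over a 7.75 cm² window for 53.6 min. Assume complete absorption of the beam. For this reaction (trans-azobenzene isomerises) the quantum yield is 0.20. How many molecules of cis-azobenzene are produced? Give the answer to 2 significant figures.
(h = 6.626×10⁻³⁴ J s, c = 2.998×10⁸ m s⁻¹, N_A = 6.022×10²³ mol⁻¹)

Photon energy at 331 nm: hc/λ = (6.626×10⁻³⁴)(2.998×10⁸)/(331×10⁻⁹) = 6.001×10⁻¹⁹ J.
Energy delivered: (699 W m⁻²)(7.75×10⁻⁴ m²)(3216 s) = 1742 J.
Photons incident: 1742 / 6.001×10⁻¹⁹ = 2.903×10²¹, i.e. 2.903×10²¹/6.022×10²³ = 0.004821 mol.
Product: Φ × n_abs = 0.20 × 0.004821 = 9.642×10⁻⁴ mol.
As a count: 9.642×10⁻⁴ × 6.022×10²³ = 5.8×10²⁰.

5.8×10²⁰ molecules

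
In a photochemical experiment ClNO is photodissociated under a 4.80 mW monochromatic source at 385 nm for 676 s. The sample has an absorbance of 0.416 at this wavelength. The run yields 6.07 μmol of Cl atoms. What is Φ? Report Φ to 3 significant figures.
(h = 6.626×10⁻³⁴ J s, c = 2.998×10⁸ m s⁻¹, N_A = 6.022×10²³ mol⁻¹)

Product: 6.07 μmol = 6.07×10⁻⁶ mol.
Photon energy at 385 nm: hc/λ = (6.626×10⁻³⁴)(2.998×10⁸)/(385×10⁻⁹) = 5.160×10⁻¹⁹ J.
Energy delivered: (4.80 mW)(676 s) = 3.245 J.
Photons incident: 3.245 / 5.160×10⁻¹⁹ = 6.289×10¹⁸, i.e. 6.289×10¹⁸/6.022×10²³ = 1.044×10⁻⁵ mol.
Fraction absorbed: 1 − 10^(−0.416) = 0.6163.
Photons absorbed: 0.6163 × 1.044×10⁻⁵ = 6.434×10⁻⁶ mol.
Φ = 6.07×10⁻⁶ mol / 6.434×10⁻⁶ mol photons = 0.943.

Φ = 0.943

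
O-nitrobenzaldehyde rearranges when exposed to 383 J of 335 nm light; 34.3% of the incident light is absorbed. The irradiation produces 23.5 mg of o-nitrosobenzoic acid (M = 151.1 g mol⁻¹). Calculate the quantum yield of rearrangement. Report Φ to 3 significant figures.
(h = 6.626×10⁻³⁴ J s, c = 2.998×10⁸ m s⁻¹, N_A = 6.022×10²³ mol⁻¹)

Product: 23.5 mg / 151.1 g mol⁻¹ = 1.555×10⁻⁴ mol.
Photon energy at 335 nm: hc/λ = (6.626×10⁻³⁴)(2.998×10⁸)/(335×10⁻⁹) = 5.930×10⁻¹⁹ J.
Photons incident: 383 / 5.930×10⁻¹⁹ = 6.459×10²⁰, i.e. 6.459×10²⁰/6.022×10²³ = 0.001073 mol.
Photons absorbed: 0.343 × 0.001073 = 3.680×10⁻⁴ mol.
Φ = 1.555×10⁻⁴ mol / 3.680×10⁻⁴ mol photons = 0.423.

Φ = 0.423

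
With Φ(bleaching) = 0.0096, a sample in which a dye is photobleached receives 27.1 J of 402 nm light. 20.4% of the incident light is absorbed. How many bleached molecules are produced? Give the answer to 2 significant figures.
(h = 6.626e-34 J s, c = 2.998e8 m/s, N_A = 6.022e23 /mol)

1.1e17 bleached molecules

Photon energy at 402 nm: hc/λ = (6.626e-34)(2.998e8)/(402e-9) = 4.941e-19 J.
Photons incident: 27.1 / 4.941e-19 = 5.485e19, i.e. 5.485e19/6.022e23 = 9.108e-5 mol.
Photons absorbed: 0.204 × 9.108e-5 = 1.858e-5 mol.
Product: Φ × n_abs = 0.0096 × 1.858e-5 = 1.784e-7 mol.
As a count: 1.784e-7 × 6.022e23 = 1.1e17.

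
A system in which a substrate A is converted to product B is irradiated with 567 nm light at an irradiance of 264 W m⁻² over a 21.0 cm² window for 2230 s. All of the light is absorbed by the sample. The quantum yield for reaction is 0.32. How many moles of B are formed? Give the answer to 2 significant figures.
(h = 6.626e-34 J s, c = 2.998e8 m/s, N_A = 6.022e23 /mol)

0.0019 mol

Photon energy at 567 nm: hc/λ = (6.626e-34)(2.998e8)/(567e-9) = 3.503e-19 J.
Energy delivered: (264 W m⁻²)(21.0e-4 m²)(2230 s) = 1236 J.
Photons incident: 1236 / 3.503e-19 = 3.528e21, i.e. 3.528e21/6.022e23 = 0.005859 mol.
Product: Φ × n_abs = 0.32 × 0.005859 = 0.001875 mol.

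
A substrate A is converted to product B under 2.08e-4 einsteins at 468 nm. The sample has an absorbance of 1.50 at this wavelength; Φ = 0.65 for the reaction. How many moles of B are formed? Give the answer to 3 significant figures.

1.31e-4 mol

Fraction absorbed: 1 − 10^(−1.50) = 0.9684.
Photons absorbed: 0.9684 × 2.08e-4 = 2.014e-4 mol.
Product: Φ × n_abs = 0.65 × 2.014e-4 = 1.309e-4 mol.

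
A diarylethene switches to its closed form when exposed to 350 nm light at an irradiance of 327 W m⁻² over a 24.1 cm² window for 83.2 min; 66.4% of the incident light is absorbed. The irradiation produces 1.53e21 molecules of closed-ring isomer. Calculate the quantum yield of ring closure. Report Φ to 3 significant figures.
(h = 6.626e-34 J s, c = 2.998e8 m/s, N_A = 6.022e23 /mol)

Φ = 0.332

Product: 1.53e21 / 6.022e23 = 0.002541 mol.
Photon energy at 350 nm: hc/λ = (6.626e-34)(2.998e8)/(350e-9) = 5.676e-19 J.
Energy delivered: (327 W m⁻²)(24.1e-4 m²)(4992 s) = 3934 J.
Photons incident: 3934 / 5.676e-19 = 6.931e21, i.e. 6.931e21/6.022e23 = 0.01151 mol.
Photons absorbed: 0.664 × 0.01151 = 0.007643 mol.
Φ = 0.002541 mol / 0.007643 mol photons = 0.332.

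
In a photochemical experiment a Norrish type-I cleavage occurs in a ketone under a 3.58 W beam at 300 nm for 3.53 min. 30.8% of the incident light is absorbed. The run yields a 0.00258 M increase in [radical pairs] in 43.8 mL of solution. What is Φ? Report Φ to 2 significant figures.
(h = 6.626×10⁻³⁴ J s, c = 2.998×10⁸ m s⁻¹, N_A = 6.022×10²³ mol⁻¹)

Product: (0.00258 M)(0.0438 L) = 1.130×10⁻⁴ mol.
Photon energy at 300 nm: hc/λ = (6.626×10⁻³⁴)(2.998×10⁸)/(300×10⁻⁹) = 6.622×10⁻¹⁹ J.
Energy delivered: (3.58 W)(211.8 s) = 758.2 J.
Photons incident: 758.2 / 6.622×10⁻¹⁹ = 1.145×10²¹, i.e. 1.145×10²¹/6.022×10²³ = 0.001901 mol.
Photons absorbed: 0.308 × 0.001901 = 5.855×10⁻⁴ mol.
Φ = 1.130×10⁻⁴ mol / 5.855×10⁻⁴ mol photons = 0.19.

Φ = 0.19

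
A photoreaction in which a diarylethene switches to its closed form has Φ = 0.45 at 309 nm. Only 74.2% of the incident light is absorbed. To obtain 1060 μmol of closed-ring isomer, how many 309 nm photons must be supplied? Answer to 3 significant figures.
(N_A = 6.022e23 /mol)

Product: 1060 μmol = 0.00106 mol.
Photons that must be absorbed: 0.00106 / 0.45 = 0.002356 mol.
Incident photons needed: 0.002356 / 0.742 = 0.003175 mol.
Photon count: 0.003175 × 6.022e23 = 1.91e21.

1.91e21 photons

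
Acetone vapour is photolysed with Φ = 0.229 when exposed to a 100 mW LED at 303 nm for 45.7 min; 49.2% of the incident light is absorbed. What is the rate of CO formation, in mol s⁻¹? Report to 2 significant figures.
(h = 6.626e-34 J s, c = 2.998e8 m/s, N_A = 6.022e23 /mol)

Photon energy at 303 nm: hc/λ = (6.626e-34)(2.998e8)/(303e-9) = 6.556e-19 J.
Energy delivered: (100 mW)(2742 s) = 274.2 J.
Photons incident: 274.2 / 6.556e-19 = 4.182e20, i.e. 4.182e20/6.022e23 = 6.945e-4 mol.
Photons absorbed: 0.492 × 6.945e-4 = 3.417e-4 mol.
Product formed: 0.229 × 3.417e-4 = 7.825e-5 mol.
Rate: 7.825e-5 / 2742 s = 2.9e-8 mol s⁻¹.

2.9e-8 mol s⁻¹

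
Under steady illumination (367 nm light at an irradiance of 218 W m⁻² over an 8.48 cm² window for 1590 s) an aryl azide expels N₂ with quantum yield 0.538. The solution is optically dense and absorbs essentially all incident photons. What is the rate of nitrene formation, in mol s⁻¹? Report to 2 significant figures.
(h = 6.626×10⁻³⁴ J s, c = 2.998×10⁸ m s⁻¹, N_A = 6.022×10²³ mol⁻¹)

3.1×10⁻⁷ mol s⁻¹

Photon energy at 367 nm: hc/λ = (6.626×10⁻³⁴)(2.998×10⁸)/(367×10⁻⁹) = 5.413×10⁻¹⁹ J.
Energy delivered: (218 W m⁻²)(8.48×10⁻⁴ m²)(1590 s) = 293.9 J.
Photons incident: 293.9 / 5.413×10⁻¹⁹ = 5.430×10²⁰, i.e. 5.430×10²⁰/6.022×10²³ = 9.017×10⁻⁴ mol.
Product formed: 0.538 × 9.017×10⁻⁴ = 4.851×10⁻⁴ mol.
Rate: 4.851×10⁻⁴ / 1590 s = 3.1×10⁻⁷ mol s⁻¹.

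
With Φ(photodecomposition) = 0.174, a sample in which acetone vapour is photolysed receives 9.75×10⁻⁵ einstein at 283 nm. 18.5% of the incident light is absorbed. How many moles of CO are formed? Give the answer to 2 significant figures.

Photons absorbed: 0.185 × 9.75×10⁻⁵ = 1.804×10⁻⁵ mol.
Product: Φ × n_abs = 0.174 × 1.804×10⁻⁵ = 3.139×10⁻⁶ mol.

3.1×10⁻⁶ mol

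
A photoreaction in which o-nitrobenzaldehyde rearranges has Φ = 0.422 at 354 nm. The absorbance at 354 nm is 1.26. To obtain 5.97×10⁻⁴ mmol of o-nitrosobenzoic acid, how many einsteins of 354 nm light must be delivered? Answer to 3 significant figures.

Product: 5.97×10⁻⁴ mmol = 5.97×10⁻⁷ mol.
Photons that must be absorbed: 5.97×10⁻⁷ / 0.422 = 1.415×10⁻⁶ mol.
Fraction absorbed: 1 − 10^(−1.26) = 0.9450.
Incident photons needed: 1.415×10⁻⁶ / 0.9450 = 1.497×10⁻⁶ mol.

1.50×10⁻⁶ einstein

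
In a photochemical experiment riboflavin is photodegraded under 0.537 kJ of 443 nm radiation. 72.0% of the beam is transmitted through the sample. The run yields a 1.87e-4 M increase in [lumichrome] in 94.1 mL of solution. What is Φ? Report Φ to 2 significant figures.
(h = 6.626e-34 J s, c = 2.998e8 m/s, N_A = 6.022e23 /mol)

Product: (1.87e-4 M)(0.0941 L) = 1.760e-5 mol.
Photon energy at 443 nm: hc/λ = (6.626e-34)(2.998e8)/(443e-9) = 4.484e-19 J.
Incident energy: 0.537 kJ = 537 J.
Photons incident: 537 / 4.484e-19 = 1.198e21, i.e. 1.198e21/6.022e23 = 0.001989 mol.
Fraction absorbed: 1 − 72.0/100 = 0.2800.
Photons absorbed: 0.2800 × 0.001989 = 5.569e-4 mol.
Φ = 1.760e-5 mol / 5.569e-4 mol photons = 0.032.

Φ = 0.032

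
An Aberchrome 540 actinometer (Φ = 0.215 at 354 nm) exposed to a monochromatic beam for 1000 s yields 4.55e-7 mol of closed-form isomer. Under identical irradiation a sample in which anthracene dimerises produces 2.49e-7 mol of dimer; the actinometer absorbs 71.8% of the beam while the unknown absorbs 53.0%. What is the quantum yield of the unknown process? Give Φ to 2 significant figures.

Photons absorbed by the actinometer: 4.55e-7 / 0.215 = 2.116e-6 mol.
Incident flux: 2.116e-6 / 0.718 = 2.947e-6 einstein.
Absorbed by unknown: 0.530 × 2.947e-6 = 1.562e-6 mol.
Φ(unknown) = 2.49e-7 / 1.562e-6 = 0.16.

Φ = 0.16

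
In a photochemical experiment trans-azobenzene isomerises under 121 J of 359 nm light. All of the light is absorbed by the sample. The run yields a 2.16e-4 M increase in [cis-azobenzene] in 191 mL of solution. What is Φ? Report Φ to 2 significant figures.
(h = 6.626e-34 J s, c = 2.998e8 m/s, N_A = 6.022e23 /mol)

Φ = 0.11

Product: (2.16e-4 M)(0.191 L) = 4.126e-5 mol.
Photon energy at 359 nm: hc/λ = (6.626e-34)(2.998e8)/(359e-9) = 5.533e-19 J.
Photons incident: 121 / 5.533e-19 = 2.187e20, i.e. 2.187e20/6.022e23 = 3.632e-4 mol.
Φ = 4.126e-5 mol / 3.632e-4 mol photons = 0.11.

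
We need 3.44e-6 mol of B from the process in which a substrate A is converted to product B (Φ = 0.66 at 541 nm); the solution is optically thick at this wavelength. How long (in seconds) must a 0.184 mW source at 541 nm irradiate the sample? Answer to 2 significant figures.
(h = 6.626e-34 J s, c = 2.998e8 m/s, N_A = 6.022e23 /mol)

t ≈ 6300 s

Photons that must be absorbed: 3.44e-6 / 0.66 = 5.212e-6 mol.
Photon energy: hc/λ = 3.672e-19 J; per mole, 2.211e5 J mol⁻¹.
Energy required: 5.212e-6 × 2.211e5 = 1.152 J.
Time: 1.152 J / 0.000184 W = 6300 s.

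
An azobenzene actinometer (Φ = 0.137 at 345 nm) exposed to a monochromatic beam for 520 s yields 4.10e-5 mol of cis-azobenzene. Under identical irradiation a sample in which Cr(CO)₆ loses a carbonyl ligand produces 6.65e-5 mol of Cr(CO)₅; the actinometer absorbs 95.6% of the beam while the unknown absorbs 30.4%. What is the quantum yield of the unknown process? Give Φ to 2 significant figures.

Φ = 0.70

Photons absorbed by the actinometer: 4.10e-5 / 0.137 = 2.993e-4 mol.
Incident flux: 2.993e-4 / 0.956 = 3.131e-4 einstein.
Absorbed by unknown: 0.304 × 3.131e-4 = 9.518e-5 mol.
Φ(unknown) = 6.65e-5 / 9.518e-5 = 0.70.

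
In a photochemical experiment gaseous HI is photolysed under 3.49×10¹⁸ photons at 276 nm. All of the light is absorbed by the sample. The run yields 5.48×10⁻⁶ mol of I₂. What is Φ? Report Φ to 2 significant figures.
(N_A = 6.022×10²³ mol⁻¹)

Moles of photons: 3.49×10¹⁸ / 6.022×10²³ = 5.795×10⁻⁶ mol.
Φ = 5.48×10⁻⁶ mol / 5.795×10⁻⁶ mol photons = 0.95.

Φ = 0.95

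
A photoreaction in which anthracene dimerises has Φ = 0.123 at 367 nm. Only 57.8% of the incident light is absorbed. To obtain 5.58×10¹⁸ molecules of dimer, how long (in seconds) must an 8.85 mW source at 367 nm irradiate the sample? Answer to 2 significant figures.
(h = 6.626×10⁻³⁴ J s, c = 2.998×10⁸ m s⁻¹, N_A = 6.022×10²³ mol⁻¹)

Product: 5.58×10¹⁸ / 6.022×10²³ = 9.266×10⁻⁶ mol.
Photons that must be absorbed: 9.266×10⁻⁶ / 0.123 = 7.533×10⁻⁵ mol.
Incident photons needed: 7.533×10⁻⁵ / 0.578 = 1.303×10⁻⁴ mol.
Photon energy: hc/λ = 5.413×10⁻¹⁹ J; per mole, 3.260×10⁵ J mol⁻¹.
Energy required: 1.303×10⁻⁴ × 3.260×10⁵ = 42.48 J.
Time: 42.48 J / 0.00885 W = 4800 s.

t ≈ 4800 s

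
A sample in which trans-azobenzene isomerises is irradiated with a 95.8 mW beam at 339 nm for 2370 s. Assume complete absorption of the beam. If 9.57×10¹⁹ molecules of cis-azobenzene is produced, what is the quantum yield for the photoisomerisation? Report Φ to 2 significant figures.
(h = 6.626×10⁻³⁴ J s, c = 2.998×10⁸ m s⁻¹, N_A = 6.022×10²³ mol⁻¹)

Product: 9.57×10¹⁹ / 6.022×10²³ = 1.589×10⁻⁴ mol.
Photon energy at 339 nm: hc/λ = (6.626×10⁻³⁴)(2.998×10⁸)/(339×10⁻⁹) = 5.860×10⁻¹⁹ J.
Energy delivered: (95.8 mW)(2370 s) = 227.0 J.
Photons incident: 227.0 / 5.860×10⁻¹⁹ = 3.874×10²⁰, i.e. 3.874×10²⁰/6.022×10²³ = 6.433×10⁻⁴ mol.
Φ = 1.589×10⁻⁴ mol / 6.433×10⁻⁴ mol photons = 0.25.

Φ = 0.25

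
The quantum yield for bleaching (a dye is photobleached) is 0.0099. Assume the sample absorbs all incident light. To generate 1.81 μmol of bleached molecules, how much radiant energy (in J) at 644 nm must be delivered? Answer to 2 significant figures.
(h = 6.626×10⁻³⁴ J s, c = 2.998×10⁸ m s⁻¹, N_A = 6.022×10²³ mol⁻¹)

34 J

Product: 1.81 μmol = 1.81×10⁻⁶ mol.
Photons that must be absorbed: 1.81×10⁻⁶ / 0.0099 = 1.828×10⁻⁴ mol.
Photon energy: hc/λ = 3.085×10⁻¹⁹ J; per mole, 1.858×10⁵ J mol⁻¹.
Energy required: 1.828×10⁻⁴ × 1.858×10⁵ = 34 J.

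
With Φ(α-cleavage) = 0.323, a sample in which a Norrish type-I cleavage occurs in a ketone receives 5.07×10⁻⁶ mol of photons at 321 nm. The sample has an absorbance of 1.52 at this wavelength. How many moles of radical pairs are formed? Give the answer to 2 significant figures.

Fraction absorbed: 1 − 10^(−1.52) = 0.9698.
Photons absorbed: 0.9698 × 5.07×10⁻⁶ = 4.917×10⁻⁶ mol.
Product: Φ × n_abs = 0.323 × 4.917×10⁻⁶ = 1.588×10⁻⁶ mol.

1.6×10⁻⁶ mol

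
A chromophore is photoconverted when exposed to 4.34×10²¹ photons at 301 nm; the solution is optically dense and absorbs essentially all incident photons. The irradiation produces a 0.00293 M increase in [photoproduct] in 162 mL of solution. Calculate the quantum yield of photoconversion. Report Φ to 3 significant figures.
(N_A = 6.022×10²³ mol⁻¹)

Product: (0.00293 M)(0.162 L) = 4.747×10⁻⁴ mol.
Moles of photons: 4.34×10²¹ / 6.022×10²³ = 0.007207 mol.
Φ = 4.747×10⁻⁴ mol / 0.007207 mol photons = 0.0659.

Φ = 0.0659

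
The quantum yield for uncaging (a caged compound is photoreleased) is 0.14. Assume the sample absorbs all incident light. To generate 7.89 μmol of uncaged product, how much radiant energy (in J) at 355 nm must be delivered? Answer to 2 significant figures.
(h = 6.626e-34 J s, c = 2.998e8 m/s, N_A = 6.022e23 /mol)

19 J

Product: 7.89 μmol = 7.89e-6 mol.
Photons that must be absorbed: 7.89e-6 / 0.14 = 5.636e-5 mol.
Photon energy: hc/λ = 5.596e-19 J; per mole, 3.370e5 J mol⁻¹.
Energy required: 5.636e-5 × 3.370e5 = 19 J.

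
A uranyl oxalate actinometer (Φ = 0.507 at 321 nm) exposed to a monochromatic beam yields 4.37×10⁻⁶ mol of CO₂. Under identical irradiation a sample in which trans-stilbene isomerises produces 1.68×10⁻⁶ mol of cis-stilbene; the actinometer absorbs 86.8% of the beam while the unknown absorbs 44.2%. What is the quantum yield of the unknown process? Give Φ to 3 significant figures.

Photons absorbed by the actinometer: 4.37×10⁻⁶ / 0.507 = 8.619×10⁻⁶ mol.
Incident flux: 8.619×10⁻⁶ / 0.868 = 9.930×10⁻⁶ einstein.
Absorbed by unknown: 0.442 × 9.930×10⁻⁶ = 4.389×10⁻⁶ mol.
Φ(unknown) = 1.68×10⁻⁶ / 4.389×10⁻⁶ = 0.383.

Φ = 0.383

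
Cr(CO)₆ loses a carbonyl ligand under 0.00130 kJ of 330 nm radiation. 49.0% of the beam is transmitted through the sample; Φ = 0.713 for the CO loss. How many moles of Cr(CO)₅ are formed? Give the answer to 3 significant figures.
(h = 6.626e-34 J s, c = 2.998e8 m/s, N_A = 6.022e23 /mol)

1.30e-6 mol

Photon energy at 330 nm: hc/λ = (6.626e-34)(2.998e8)/(330e-9) = 6.020e-19 J.
Incident energy: 0.00130 kJ = 1.30 J.
Photons incident: 1.30 / 6.020e-19 = 2.159e18, i.e. 2.159e18/6.022e23 = 3.585e-6 mol.
Fraction absorbed: 1 − 49.0/100 = 0.5100.
Photons absorbed: 0.5100 × 3.585e-6 = 1.828e-6 mol.
Product: Φ × n_abs = 0.713 × 1.828e-6 = 1.303e-6 mol.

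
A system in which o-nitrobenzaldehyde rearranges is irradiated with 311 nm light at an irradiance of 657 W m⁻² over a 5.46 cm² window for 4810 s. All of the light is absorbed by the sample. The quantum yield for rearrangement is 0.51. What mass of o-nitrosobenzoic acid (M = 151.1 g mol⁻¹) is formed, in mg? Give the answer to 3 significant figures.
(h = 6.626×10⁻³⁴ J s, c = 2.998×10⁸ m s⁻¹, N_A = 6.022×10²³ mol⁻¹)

Photon energy at 311 nm: hc/λ = (6.626×10⁻³⁴)(2.998×10⁸)/(311×10⁻⁹) = 6.387×10⁻¹⁹ J.
Energy delivered: (657 W m⁻²)(5.46×10⁻⁴ m²)(4810 s) = 1725 J.
Photons incident: 1725 / 6.387×10⁻¹⁹ = 2.701×10²¹, i.e. 2.701×10²¹/6.022×10²³ = 0.004485 mol.
Product: Φ × n_abs = 0.51 × 0.004485 = 0.002287 mol.
Mass: 0.002287 × 151.1 = 0.3456 g = 346 mg.

346 mg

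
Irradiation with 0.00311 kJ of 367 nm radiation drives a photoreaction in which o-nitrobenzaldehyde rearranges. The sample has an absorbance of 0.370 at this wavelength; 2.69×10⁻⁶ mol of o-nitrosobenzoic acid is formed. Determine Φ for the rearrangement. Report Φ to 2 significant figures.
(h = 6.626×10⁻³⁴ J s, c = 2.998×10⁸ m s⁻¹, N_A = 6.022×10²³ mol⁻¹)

Photon energy at 367 nm: hc/λ = (6.626×10⁻³⁴)(2.998×10⁸)/(367×10⁻⁹) = 5.413×10⁻¹⁹ J.
Incident energy: 0.00311 kJ = 3.11 J.
Photons incident: 3.11 / 5.413×10⁻¹⁹ = 5.745×10¹⁸, i.e. 5.745×10¹⁸/6.022×10²³ = 9.540×10⁻⁶ mol.
Fraction absorbed: 1 − 10^(−0.370) = 0.5734.
Photons absorbed: 0.5734 × 9.540×10⁻⁶ = 5.470×10⁻⁶ mol.
Φ = 2.69×10⁻⁶ mol / 5.470×10⁻⁶ mol photons = 0.49.

Φ = 0.49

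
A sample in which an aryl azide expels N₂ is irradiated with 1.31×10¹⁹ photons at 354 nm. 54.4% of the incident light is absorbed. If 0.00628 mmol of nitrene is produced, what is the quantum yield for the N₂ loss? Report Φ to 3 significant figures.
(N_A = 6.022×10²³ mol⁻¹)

Product: 0.00628 mmol = 6.28×10⁻⁶ mol.
Moles of photons: 1.31×10¹⁹ / 6.022×10²³ = 2.175×10⁻⁵ mol.
Photons absorbed: 0.544 × 2.175×10⁻⁵ = 1.183×10⁻⁵ mol.
Φ = 6.28×10⁻⁶ mol / 1.183×10⁻⁵ mol photons = 0.531.

Φ = 0.531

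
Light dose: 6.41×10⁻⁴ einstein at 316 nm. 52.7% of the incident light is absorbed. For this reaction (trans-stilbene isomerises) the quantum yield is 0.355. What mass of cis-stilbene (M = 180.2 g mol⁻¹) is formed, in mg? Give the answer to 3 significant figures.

Photons absorbed: 0.527 × 6.41×10⁻⁴ = 3.378×10⁻⁴ mol.
Product: Φ × n_abs = 0.355 × 3.378×10⁻⁴ = 1.199×10⁻⁴ mol.
Mass: 1.199×10⁻⁴ × 180.2 = 0.02161 g = 21.6 mg.

21.6 mg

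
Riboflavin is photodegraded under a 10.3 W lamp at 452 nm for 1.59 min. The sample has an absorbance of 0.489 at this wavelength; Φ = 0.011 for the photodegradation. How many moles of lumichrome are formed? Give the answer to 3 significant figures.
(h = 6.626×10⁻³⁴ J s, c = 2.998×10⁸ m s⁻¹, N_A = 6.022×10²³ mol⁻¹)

2.76×10⁻⁵ mol

Photon energy at 452 nm: hc/λ = (6.626×10⁻³⁴)(2.998×10⁸)/(452×10⁻⁹) = 4.395×10⁻¹⁹ J.
Energy delivered: (10.3 W)(95.4 s) = 982.6 J.
Photons incident: 982.6 / 4.395×10⁻¹⁹ = 2.236×10²¹, i.e. 2.236×10²¹/6.022×10²³ = 0.003713 mol.
Fraction absorbed: 1 − 10^(−0.489) = 0.6757.
Photons absorbed: 0.6757 × 0.003713 = 0.002509 mol.
Product: Φ × n_abs = 0.011 × 0.002509 = 2.760×10⁻⁵ mol.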